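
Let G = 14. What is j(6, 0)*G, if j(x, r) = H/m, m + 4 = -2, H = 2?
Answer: -14/3 ≈ -4.6667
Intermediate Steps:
m = -6 (m = -4 - 2 = -6)
j(x, r) = -⅓ (j(x, r) = 2/(-6) = 2*(-⅙) = -⅓)
j(6, 0)*G = -⅓*14 = -14/3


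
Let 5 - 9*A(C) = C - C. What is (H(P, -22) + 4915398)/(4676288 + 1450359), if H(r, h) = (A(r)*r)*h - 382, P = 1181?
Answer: 44105234/55139823 ≈ 0.79988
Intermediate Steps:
A(C) = 5/9 (A(C) = 5/9 - (C - C)/9 = 5/9 - ⅑*0 = 5/9 + 0 = 5/9)
H(r, h) = -382 + 5*h*r/9 (H(r, h) = (5*r/9)*h - 382 = 5*h*r/9 - 382 = -382 + 5*h*r/9)
(H(P, -22) + 4915398)/(4676288 + 1450359) = ((-382 + (5/9)*(-22)*1181) + 4915398)/(4676288 + 1450359) = ((-382 - 129910/9) + 4915398)/6126647 = (-133348/9 + 4915398)*(1/6126647) = (44105234/9)*(1/6126647) = 44105234/55139823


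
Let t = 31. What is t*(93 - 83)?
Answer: 310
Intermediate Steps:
t*(93 - 83) = 31*(93 - 83) = 31*10 = 310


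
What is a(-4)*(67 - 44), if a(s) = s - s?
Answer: 0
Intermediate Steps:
a(s) = 0
a(-4)*(67 - 44) = 0*(67 - 44) = 0*23 = 0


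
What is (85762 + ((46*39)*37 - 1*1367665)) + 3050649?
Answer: 1835124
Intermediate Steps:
(85762 + ((46*39)*37 - 1*1367665)) + 3050649 = (85762 + (1794*37 - 1367665)) + 3050649 = (85762 + (66378 - 1367665)) + 3050649 = (85762 - 1301287) + 3050649 = -1215525 + 3050649 = 1835124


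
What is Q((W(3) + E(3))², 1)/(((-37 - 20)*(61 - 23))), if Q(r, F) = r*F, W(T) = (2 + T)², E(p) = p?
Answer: -392/1083 ≈ -0.36196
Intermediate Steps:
Q(r, F) = F*r
Q((W(3) + E(3))², 1)/(((-37 - 20)*(61 - 23))) = (1*((2 + 3)² + 3)²)/(((-37 - 20)*(61 - 23))) = (1*(5² + 3)²)/((-57*38)) = (1*(25 + 3)²)/(-2166) = (1*28²)*(-1/2166) = (1*784)*(-1/2166) = 784*(-1/2166) = -392/1083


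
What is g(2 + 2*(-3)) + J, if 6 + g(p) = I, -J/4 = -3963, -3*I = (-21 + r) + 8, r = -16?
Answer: 47567/3 ≈ 15856.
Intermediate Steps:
I = 29/3 (I = -((-21 - 16) + 8)/3 = -(-37 + 8)/3 = -1/3*(-29) = 29/3 ≈ 9.6667)
J = 15852 (J = -4*(-3963) = 15852)
g(p) = 11/3 (g(p) = -6 + 29/3 = 11/3)
g(2 + 2*(-3)) + J = 11/3 + 15852 = 47567/3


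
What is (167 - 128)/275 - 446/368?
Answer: -54149/50600 ≈ -1.0701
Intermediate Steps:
(167 - 128)/275 - 446/368 = 39*(1/275) - 446*1/368 = 39/275 - 223/184 = -54149/50600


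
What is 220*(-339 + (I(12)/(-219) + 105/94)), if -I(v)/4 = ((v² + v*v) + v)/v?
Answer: -764088490/10293 ≈ -74234.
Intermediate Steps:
I(v) = -4*(v + 2*v²)/v (I(v) = -4*((v² + v*v) + v)/v = -4*((v² + v²) + v)/v = -4*(2*v² + v)/v = -4*(v + 2*v²)/v)
220*(-339 + (I(12)/(-219) + 105/94)) = 220*(-339 + ((-4 - 8*12)/(-219) + 105/94)) = 220*(-339 + ((-4 - 96)*(-1/219) + 105*(1/94))) = 220*(-339 + (-100*(-1/219) + 105/94)) = 220*(-339 + (100/219 + 105/94)) = 220*(-339 + 32395/20586) = 220*(-6946259/20586) = -764088490/10293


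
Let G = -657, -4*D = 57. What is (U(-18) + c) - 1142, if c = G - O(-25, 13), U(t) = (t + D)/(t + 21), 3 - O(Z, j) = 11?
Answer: -7207/4 ≈ -1801.8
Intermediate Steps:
D = -57/4 (D = -¼*57 = -57/4 ≈ -14.250)
O(Z, j) = -8 (O(Z, j) = 3 - 1*11 = 3 - 11 = -8)
U(t) = (-57/4 + t)/(21 + t) (U(t) = (t - 57/4)/(t + 21) = (-57/4 + t)/(21 + t))
c = -649 (c = -657 - 1*(-8) = -657 + 8 = -649)
(U(-18) + c) - 1142 = ((-57/4 - 18)/(21 - 18) - 649) - 1142 = (-129/4/3 - 649) - 1142 = ((⅓)*(-129/4) - 649) - 1142 = (-43/4 - 649) - 1142 = -2639/4 - 1142 = -7207/4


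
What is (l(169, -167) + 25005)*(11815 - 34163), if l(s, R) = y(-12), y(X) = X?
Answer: -558543564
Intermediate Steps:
l(s, R) = -12
(l(169, -167) + 25005)*(11815 - 34163) = (-12 + 25005)*(11815 - 34163) = 24993*(-22348) = -558543564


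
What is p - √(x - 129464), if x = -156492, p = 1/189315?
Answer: 1/189315 - 2*I*√71489 ≈ 5.2822e-6 - 534.75*I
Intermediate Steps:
p = 1/189315 ≈ 5.2822e-6
p - √(x - 129464) = 1/189315 - √(-156492 - 129464) = 1/189315 - √(-285956) = 1/189315 - 2*I*√71489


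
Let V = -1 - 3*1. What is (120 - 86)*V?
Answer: -136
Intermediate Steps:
V = -4 (V = -1 - 3 = -4)
(120 - 86)*V = (120 - 86)*(-4) = 34*(-4) = -136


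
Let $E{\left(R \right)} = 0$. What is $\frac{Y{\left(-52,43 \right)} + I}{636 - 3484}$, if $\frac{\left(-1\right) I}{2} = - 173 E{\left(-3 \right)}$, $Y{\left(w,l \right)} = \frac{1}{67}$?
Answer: $- \frac{1}{190816} \approx -5.2407 \cdot 10^{-6}$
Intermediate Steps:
$Y{\left(w,l \right)} = \frac{1}{67}$
$I = 0$ ($I = - 2 \left(\left(-173\right) 0\right) = \left(-2\right) 0 = 0$)
$\frac{Y{\left(-52,43 \right)} + I}{636 - 3484} = \frac{\frac{1}{67} + 0}{636 - 3484} = \frac{1}{67 \left(-2848\right)} = \frac{1}{67} \left(- \frac{1}{2848}\right) = - \frac{1}{190816}$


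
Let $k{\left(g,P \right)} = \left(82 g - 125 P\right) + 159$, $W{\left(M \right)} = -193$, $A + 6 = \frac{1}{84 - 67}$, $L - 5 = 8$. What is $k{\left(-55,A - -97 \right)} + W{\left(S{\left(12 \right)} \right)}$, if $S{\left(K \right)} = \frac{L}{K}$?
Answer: $- \frac{270748}{17} \approx -15926.0$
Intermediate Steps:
$L = 13$ ($L = 5 + 8 = 13$)
$S{\left(K \right)} = \frac{13}{K}$
$A = - \frac{101}{17}$ ($A = -6 + \frac{1}{84 - 67} = -6 + \frac{1}{17} = - \frac{101}{17} \approx -5.9412$)
$k{\left(g,P \right)} = 159 - 125 P + 82 g$ ($k{\left(g,P \right)} = \left(- 125 P + 82 g\right) + 159 = 159 - 125 P + 82 g$)
$k{\left(-55,A - -97 \right)} + W{\left(S{\left(12 \right)} \right)} = \left(159 - 125 \left(- \frac{101}{17} - -97\right) + 82 \left(-55\right)\right) - 193 = \left(159 - 125 \left(- \frac{101}{17} + 97\right) - 4510\right) - 193 = \left(159 - \frac{193500}{17} - 4510\right) - 193 = - \frac{267467}{17} - 193 = - \frac{270748}{17}$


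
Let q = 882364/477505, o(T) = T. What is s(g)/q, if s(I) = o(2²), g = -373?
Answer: 68215/31513 ≈ 2.1647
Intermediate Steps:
s(I) = 4 (s(I) = 2² = 4)
q = 126052/68215 (q = 882364*(1/477505) = 126052/68215 ≈ 1.8479)
s(g)/q = 4/(126052/68215) = 4*(68215/126052) = 68215/31513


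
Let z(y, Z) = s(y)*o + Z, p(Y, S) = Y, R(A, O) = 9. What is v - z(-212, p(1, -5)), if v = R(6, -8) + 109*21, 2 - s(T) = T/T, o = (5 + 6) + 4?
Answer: 2282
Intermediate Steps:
o = 15 (o = 11 + 4 = 15)
s(T) = 1 (s(T) = 2 - T/T = 2 - 1*1 = 2 - 1 = 1)
v = 2298 (v = 9 + 109*21 = 9 + 2289 = 2298)
z(y, Z) = 15 + Z (z(y, Z) = 1*15 + Z = 15 + Z)
v - z(-212, p(1, -5)) = 2298 - (15 + 1) = 2298 - 1*16 = 2298 - 16 = 2282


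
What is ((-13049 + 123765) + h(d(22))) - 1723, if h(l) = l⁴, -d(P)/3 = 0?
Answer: 108993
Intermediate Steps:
d(P) = 0 (d(P) = -3*0 = 0)
((-13049 + 123765) + h(d(22))) - 1723 = ((-13049 + 123765) + 0⁴) - 1723 = (110716 + 0) - 1723 = 110716 - 1723 = 108993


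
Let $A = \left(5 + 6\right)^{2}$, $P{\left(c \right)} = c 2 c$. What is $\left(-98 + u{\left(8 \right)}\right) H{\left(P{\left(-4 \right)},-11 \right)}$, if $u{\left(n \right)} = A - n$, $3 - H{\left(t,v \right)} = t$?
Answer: $-435$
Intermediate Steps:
$P{\left(c \right)} = 2 c^{2}$ ($P{\left(c \right)} = 2 c c = 2 c^{2}$)
$H{\left(t,v \right)} = 3 - t$
$A = 121$ ($A = 11^{2} = 121$)
$u{\left(n \right)} = 121 - n$
$\left(-98 + u{\left(8 \right)}\right) H{\left(P{\left(-4 \right)},-11 \right)} = \left(-98 + \left(121 - 8\right)\right) \left(3 - 2 \left(-4\right)^{2}\right) = \left(-98 + \left(121 - 8\right)\right) \left(3 - 2 \cdot 16\right) = \left(-98 + 113\right) \left(3 - 32\right) = 15 \left(3 - 32\right) = 15 \left(-29\right) = -435$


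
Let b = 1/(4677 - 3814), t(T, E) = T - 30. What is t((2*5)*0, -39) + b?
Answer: -25889/863 ≈ -29.999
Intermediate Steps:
t(T, E) = -30 + T
b = 1/863 ≈ 0.0011587
t((2*5)*0, -39) + b = (-30 + (2*5)*0) + 1/863 = (-30 + 10*0) + 1/863 = (-30 + 0) + 1/863 = -30 + 1/863 = -25889/863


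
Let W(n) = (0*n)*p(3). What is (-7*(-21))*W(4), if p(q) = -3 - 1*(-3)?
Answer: 0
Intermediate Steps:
p(q) = 0 (p(q) = -3 + 3 = 0)
W(n) = 0 (W(n) = (0*n)*0 = 0*0 = 0)
(-7*(-21))*W(4) = -7*(-21)*0 = 147*0 = 0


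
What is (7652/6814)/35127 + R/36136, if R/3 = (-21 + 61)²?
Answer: 71823895442/540584121213 ≈ 0.13286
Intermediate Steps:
R = 4800 (R = 3*(-21 + 61)² = 3*40² = 3*1600 = 4800)
(7652/6814)/35127 + R/36136 = (7652/6814)/35127 + 4800/36136 = (7652*(1/6814))*(1/35127) + 4800*(1/36136) = (3826/3407)*(1/35127) + 600/4517 = 3826/119677689 + 600/4517 = 71823895442/540584121213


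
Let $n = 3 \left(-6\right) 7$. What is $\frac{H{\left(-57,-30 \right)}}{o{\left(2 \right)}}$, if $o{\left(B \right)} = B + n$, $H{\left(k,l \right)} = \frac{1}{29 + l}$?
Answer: $\frac{1}{124} \approx 0.0080645$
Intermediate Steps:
$n = -126$ ($n = \left(-18\right) 7 = -126$)
$o{\left(B \right)} = -126 + B$ ($o{\left(B \right)} = B - 126 = -126 + B$)
$\frac{H{\left(-57,-30 \right)}}{o{\left(2 \right)}} = \frac{1}{\left(29 - 30\right) \left(-126 + 2\right)} = \frac{1}{\left(-1\right) \left(-124\right)} = \left(-1\right) \left(- \frac{1}{124}\right) = \frac{1}{124}$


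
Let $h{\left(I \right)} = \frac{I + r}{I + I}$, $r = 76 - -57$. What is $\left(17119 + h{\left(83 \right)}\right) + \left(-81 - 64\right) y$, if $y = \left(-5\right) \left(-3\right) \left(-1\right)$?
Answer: $\frac{1601510}{83} \approx 19295.0$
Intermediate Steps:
$r = 133$ ($r = 76 + 57 = 133$)
$y = -15$ ($y = 15 \left(-1\right) = -15$)
$h{\left(I \right)} = \frac{133 + I}{2 I}$ ($h{\left(I \right)} = \frac{I + 133}{I + I} = \frac{133 + I}{2 I}$)
$\left(17119 + h{\left(83 \right)}\right) + \left(-81 - 64\right) y = \left(17119 + \frac{133 + 83}{2 \cdot 83}\right) + \left(-81 - 64\right) \left(-15\right) = \left(17119 + \frac{1}{2} \cdot \frac{1}{83} \cdot 216\right) - -2175 = \left(17119 + \frac{108}{83}\right) + 2175 = \frac{1420985}{83} + 2175 = \frac{1601510}{83}$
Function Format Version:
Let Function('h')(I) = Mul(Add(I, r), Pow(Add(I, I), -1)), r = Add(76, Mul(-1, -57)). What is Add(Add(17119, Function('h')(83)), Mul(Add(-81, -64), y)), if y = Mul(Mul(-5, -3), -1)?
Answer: Rational(1601510, 83) ≈ 19295.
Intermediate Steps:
r = 133 (r = Add(76, 57) = 133)
y = -15 (y = Mul(15, -1) = -15)
Function('h')(I) = Mul(Rational(1, 2), Pow(I, -1), Add(133, I)) (Function('h')(I) = Mul(Add(I, 133), Pow(Add(I, I), -1)) = Mul(Add(133, I), Pow(Mul(2, I), -1)) = Mul(Add(133, I), Mul(Rational(1, 2), Pow(I, -1))) = Mul(Rational(1, 2), Pow(I, -1), Add(133, I)))
Add(Add(17119, Function('h')(83)), Mul(Add(-81, -64), y)) = Add(Add(17119, Mul(Rational(1, 2), Pow(83, -1), Add(133, 83))), Mul(Add(-81, -64), -15)) = Add(Add(17119, Mul(Rational(1, 2), Rational(1, 83), 216)), Mul(-145, -15)) = Add(Add(17119, Rational(108, 83)), 2175) = Add(Rational(1420985, 83), 2175) = Rational(1601510, 83)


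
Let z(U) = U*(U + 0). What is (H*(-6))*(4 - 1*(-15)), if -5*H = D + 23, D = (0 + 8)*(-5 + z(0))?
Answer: -1938/5 ≈ -387.60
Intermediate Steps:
z(U) = U² (z(U) = U*U = U²)
D = -40 (D = (0 + 8)*(-5 + 0²) = 8*(-5 + 0) = 8*(-5) = -40)
H = 17/5 (H = -(-40 + 23)/5 = -⅕*(-17) = 17/5 ≈ 3.4000)
(H*(-6))*(4 - 1*(-15)) = ((17/5)*(-6))*(4 - 1*(-15)) = -102*(4 + 15)/5 = -102/5*19 = -1938/5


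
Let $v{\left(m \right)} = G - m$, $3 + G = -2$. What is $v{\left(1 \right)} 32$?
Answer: $-192$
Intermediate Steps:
$G = -5$ ($G = -3 - 2 = -5$)
$v{\left(m \right)} = -5 - m$
$v{\left(1 \right)} 32 = \left(-5 - 1\right) 32 = \left(-6\right) 32 = -192$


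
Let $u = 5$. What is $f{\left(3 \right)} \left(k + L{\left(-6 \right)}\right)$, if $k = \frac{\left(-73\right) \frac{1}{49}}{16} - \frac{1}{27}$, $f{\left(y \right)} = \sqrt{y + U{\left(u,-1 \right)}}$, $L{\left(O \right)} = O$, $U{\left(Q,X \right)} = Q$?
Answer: $- \frac{129763 \sqrt{2}}{10584} \approx -17.339$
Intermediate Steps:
$f{\left(y \right)} = \sqrt{5 + y}$ ($f{\left(y \right)} = \sqrt{y + 5} = \sqrt{5 + y}$)
$k = - \frac{2755}{21168}$ ($k = \left(-73\right) \frac{1}{49} \cdot \frac{1}{16} - \frac{1}{27} = \left(- \frac{73}{49}\right) \frac{1}{16} - \frac{1}{27} = - \frac{73}{784} - \frac{1}{27} = - \frac{2755}{21168} \approx -0.13015$)
$f{\left(3 \right)} \left(k + L{\left(-6 \right)}\right) = \sqrt{5 + 3} \left(- \frac{2755}{21168} - 6\right) = \sqrt{8} \left(- \frac{129763}{21168}\right) = 2 \sqrt{2} \left(- \frac{129763}{21168}\right) = - \frac{129763 \sqrt{2}}{10584}$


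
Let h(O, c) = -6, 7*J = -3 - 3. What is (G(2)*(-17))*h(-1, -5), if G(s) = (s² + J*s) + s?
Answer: 3060/7 ≈ 437.14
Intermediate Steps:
J = -6/7 (J = (-3 - 3)/7 = (⅐)*(-6) = -6/7 ≈ -0.85714)
G(s) = s² + s/7 (G(s) = (s² - 6*s/7) + s = s² + s/7)
(G(2)*(-17))*h(-1, -5) = ((2*(⅐ + 2))*(-17))*(-6) = ((2*(15/7))*(-17))*(-6) = ((30/7)*(-17))*(-6) = -510/7*(-6) = 3060/7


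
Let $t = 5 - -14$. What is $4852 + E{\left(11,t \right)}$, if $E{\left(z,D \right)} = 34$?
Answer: $4886$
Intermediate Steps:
$t = 19$ ($t = 5 + 14 = 19$)
$4852 + E{\left(11,t \right)} = 4852 + 34 = 4886$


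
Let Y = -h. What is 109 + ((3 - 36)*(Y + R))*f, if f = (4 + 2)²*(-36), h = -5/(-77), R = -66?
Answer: -19777493/7 ≈ -2.8254e+6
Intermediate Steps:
h = 5/77 (h = -5*(-1/77) = 5/77 ≈ 0.064935)
Y = -5/77 (Y = -1*5/77 = -5/77 ≈ -0.064935)
f = -1296 (f = 6²*(-36) = 36*(-36) = -1296)
109 + ((3 - 36)*(Y + R))*f = 109 + ((3 - 36)*(-5/77 - 66))*(-1296) = 109 - 33*(-5087/77)*(-1296) = 109 + (15261/7)*(-1296) = 109 - 19778256/7 = -19777493/7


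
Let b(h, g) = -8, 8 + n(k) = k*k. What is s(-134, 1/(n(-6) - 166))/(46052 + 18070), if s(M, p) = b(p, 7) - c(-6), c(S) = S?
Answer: -1/32061 ≈ -3.1191e-5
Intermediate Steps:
n(k) = -8 + k² (n(k) = -8 + k*k = -8 + k²)
s(M, p) = -2 (s(M, p) = -8 - 1*(-6) = -8 + 6 = -2)
s(-134, 1/(n(-6) - 166))/(46052 + 18070) = -2/(46052 + 18070) = -2/64122 = -2*1/64122 = -1/32061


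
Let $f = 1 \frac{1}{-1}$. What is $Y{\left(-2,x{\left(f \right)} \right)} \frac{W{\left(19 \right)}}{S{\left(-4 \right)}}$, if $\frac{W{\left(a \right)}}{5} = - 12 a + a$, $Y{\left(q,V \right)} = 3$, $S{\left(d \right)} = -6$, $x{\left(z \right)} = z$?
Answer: $\frac{1045}{2} \approx 522.5$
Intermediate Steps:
$f = -1$ ($f = 1 \left(-1\right) = -1$)
$W{\left(a \right)} = - 55 a$ ($W{\left(a \right)} = 5 \left(- 12 a + a\right) = 5 \left(- 11 a\right) = - 55 a$)
$Y{\left(-2,x{\left(f \right)} \right)} \frac{W{\left(19 \right)}}{S{\left(-4 \right)}} = 3 \frac{\left(-55\right) 19}{-6} = 3 \left(\left(-1045\right) \left(- \frac{1}{6}\right)\right) = 3 \cdot \frac{1045}{6} = \frac{1045}{2}$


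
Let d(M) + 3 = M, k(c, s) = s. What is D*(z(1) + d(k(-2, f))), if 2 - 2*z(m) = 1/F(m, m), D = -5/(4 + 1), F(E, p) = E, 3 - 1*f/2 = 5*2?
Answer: 33/2 ≈ 16.500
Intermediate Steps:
f = -14 (f = 6 - 10*2 = 6 - 2*10 = 6 - 20 = -14)
d(M) = -3 + M
D = -1 (D = -5/5 = (⅕)*(-5) = -1)
z(m) = 1 - 1/(2*m)
D*(z(1) + d(k(-2, f))) = -((-½ + 1)/1 + (-3 - 14)) = -(1*(½) - 17) = -(½ - 17) = -1*(-33/2) = 33/2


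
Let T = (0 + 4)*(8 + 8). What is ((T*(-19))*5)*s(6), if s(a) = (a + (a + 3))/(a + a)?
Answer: -7600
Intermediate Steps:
s(a) = (3 + 2*a)/(2*a) (s(a) = (a + (3 + a))/((2*a)) = (3 + 2*a)*(1/(2*a)) = (3 + 2*a)/(2*a))
T = 64 (T = 4*16 = 64)
((T*(-19))*5)*s(6) = ((64*(-19))*5)*((3/2 + 6)/6) = (-1216*5)*((⅙)*(15/2)) = -6080*5/4 = -7600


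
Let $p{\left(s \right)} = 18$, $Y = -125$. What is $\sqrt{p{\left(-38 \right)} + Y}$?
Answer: $i \sqrt{107} \approx 10.344 i$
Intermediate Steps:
$\sqrt{p{\left(-38 \right)} + Y} = \sqrt{18 - 125} = \sqrt{-107} = i \sqrt{107}$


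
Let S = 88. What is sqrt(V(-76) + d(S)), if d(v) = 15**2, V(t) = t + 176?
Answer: 5*sqrt(13) ≈ 18.028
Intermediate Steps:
V(t) = 176 + t
d(v) = 225
sqrt(V(-76) + d(S)) = sqrt((176 - 76) + 225) = sqrt(100 + 225) = sqrt(325) = 5*sqrt(13)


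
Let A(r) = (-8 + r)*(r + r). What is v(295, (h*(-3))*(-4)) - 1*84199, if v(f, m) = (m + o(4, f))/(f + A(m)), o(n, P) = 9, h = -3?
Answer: -291581164/3463 ≈ -84199.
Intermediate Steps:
A(r) = 2*r*(-8 + r) (A(r) = (-8 + r)*(2*r) = 2*r*(-8 + r))
v(f, m) = (9 + m)/(f + 2*m*(-8 + m)) (v(f, m) = (m + 9)/(f + 2*m*(-8 + m)) = (9 + m)/(f + 2*m*(-8 + m)))
v(295, (h*(-3))*(-4)) - 1*84199 = (9 - 3*(-3)*(-4))/(295 + 2*(-3*(-3)*(-4))*(-8 - 3*(-3)*(-4))) - 1*84199 = (9 + 9*(-4))/(295 + 2*(9*(-4))*(-8 + 9*(-4))) - 84199 = (9 - 36)/(295 + 2*(-36)*(-8 - 36)) - 84199 = -27/(295 + 2*(-36)*(-44)) - 84199 = -27/(295 + 3168) - 84199 = -27/3463 - 84199 = -291581164/3463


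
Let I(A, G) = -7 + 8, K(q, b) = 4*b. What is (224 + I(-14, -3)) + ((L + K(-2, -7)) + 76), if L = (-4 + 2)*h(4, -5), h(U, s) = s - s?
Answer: 273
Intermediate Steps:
h(U, s) = 0
I(A, G) = 1
L = 0 (L = (-4 + 2)*0 = -2*0 = 0)
(224 + I(-14, -3)) + ((L + K(-2, -7)) + 76) = (224 + 1) + ((0 + 4*(-7)) + 76) = 225 + ((0 - 28) + 76) = 225 + (-28 + 76) = 225 + 48 = 273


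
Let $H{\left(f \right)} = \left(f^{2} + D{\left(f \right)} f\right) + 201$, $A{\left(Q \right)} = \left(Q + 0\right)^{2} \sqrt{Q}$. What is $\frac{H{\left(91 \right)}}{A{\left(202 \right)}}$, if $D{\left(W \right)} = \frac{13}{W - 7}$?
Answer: $\frac{101953 \sqrt{202}}{98908896} \approx 0.01465$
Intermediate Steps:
$D{\left(W \right)} = \frac{13}{-7 + W}$
$A{\left(Q \right)} = Q^{\frac{5}{2}}$ ($A{\left(Q \right)} = Q^{2} \sqrt{Q} = Q^{\frac{5}{2}}$)
$H{\left(f \right)} = 201 + f^{2} + \frac{13 f}{-7 + f}$ ($H{\left(f \right)} = \left(f^{2} + \frac{13}{-7 + f} f\right) + 201 = \left(f^{2} + \frac{13 f}{-7 + f}\right) + 201 = 201 + f^{2} + \frac{13 f}{-7 + f}$)
$\frac{H{\left(91 \right)}}{A{\left(202 \right)}} = \frac{\frac{1}{-7 + 91} \left(13 \cdot 91 + \left(-7 + 91\right) \left(201 + 91^{2}\right)\right)}{202^{\frac{5}{2}}} = \frac{\frac{1}{84} \left(1183 + 84 \left(201 + 8281\right)\right)}{40804 \sqrt{202}} = \frac{1183 + 84 \cdot 8482}{84} \frac{\sqrt{202}}{8242408} = \frac{1183 + 712488}{84} \frac{\sqrt{202}}{8242408} = \frac{1}{84} \cdot 713671 \frac{\sqrt{202}}{8242408} = \frac{101953 \frac{\sqrt{202}}{8242408}}{12} = \frac{101953 \sqrt{202}}{98908896}$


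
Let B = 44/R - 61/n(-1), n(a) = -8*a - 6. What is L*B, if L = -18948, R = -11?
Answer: 653706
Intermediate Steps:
n(a) = -6 - 8*a
B = -69/2 (B = 44/(-11) - 61/(-6 - 8*(-1)) = 44*(-1/11) - 61/(-6 + 8) = -4 - 61/2 = -69/2 ≈ -34.500)
L*B = -18948*(-69/2) = 653706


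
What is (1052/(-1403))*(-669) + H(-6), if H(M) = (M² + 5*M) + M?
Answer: 703788/1403 ≈ 501.63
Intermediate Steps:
H(M) = M² + 6*M
(1052/(-1403))*(-669) + H(-6) = (1052/(-1403))*(-669) - 6*(6 - 6) = (1052*(-1/1403))*(-669) - 6*0 = -1052/1403*(-669) + 0 = 703788/1403 + 0 = 703788/1403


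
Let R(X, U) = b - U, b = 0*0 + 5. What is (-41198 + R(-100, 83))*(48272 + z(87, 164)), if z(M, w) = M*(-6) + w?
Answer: -1977698264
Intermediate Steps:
b = 5 (b = 0 + 5 = 5)
z(M, w) = w - 6*M (z(M, w) = -6*M + w = w - 6*M)
R(X, U) = 5 - U
(-41198 + R(-100, 83))*(48272 + z(87, 164)) = (-41198 + (5 - 1*83))*(48272 + (164 - 6*87)) = (-41198 + (5 - 83))*(48272 + (164 - 522)) = (-41198 - 78)*(48272 - 358) = -41276*47914 = -1977698264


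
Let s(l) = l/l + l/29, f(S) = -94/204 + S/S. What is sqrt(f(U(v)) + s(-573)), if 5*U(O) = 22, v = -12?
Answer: I*sqrt(159415494)/2958 ≈ 4.2684*I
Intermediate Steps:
U(O) = 22/5 (U(O) = (1/5)*22 = 22/5)
f(S) = 55/102 (f(S) = -94*1/204 + 1 = -47/102 + 1 = 55/102)
s(l) = 1 + l/29 (s(l) = 1 + l*(1/29) = 1 + l/29)
sqrt(f(U(v)) + s(-573)) = sqrt(55/102 + (1 + (1/29)*(-573))) = sqrt(55/102 + (1 - 573/29)) = sqrt(55/102 - 544/29) = sqrt(-53893/2958) = I*sqrt(159415494)/2958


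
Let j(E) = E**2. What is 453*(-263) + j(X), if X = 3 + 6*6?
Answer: -117618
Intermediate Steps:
X = 39 (X = 3 + 36 = 39)
453*(-263) + j(X) = 453*(-263) + 39**2 = -119139 + 1521 = -117618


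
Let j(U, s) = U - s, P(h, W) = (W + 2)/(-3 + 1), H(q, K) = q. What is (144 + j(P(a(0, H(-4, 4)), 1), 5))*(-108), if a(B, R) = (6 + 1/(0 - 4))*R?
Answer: -14850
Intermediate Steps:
a(B, R) = 23*R/4 (a(B, R) = (6 + 1/(-4))*R = (6 - ¼)*R = 23*R/4)
P(h, W) = -1 - W/2 (P(h, W) = (2 + W)/(-2) = (2 + W)*(-½) = -1 - W/2)
(144 + j(P(a(0, H(-4, 4)), 1), 5))*(-108) = (144 + ((-1 - ½*1) - 1*5))*(-108) = (144 + ((-1 - ½) - 5))*(-108) = (144 + (-3/2 - 5))*(-108) = (144 - 13/2)*(-108) = (275/2)*(-108) = -14850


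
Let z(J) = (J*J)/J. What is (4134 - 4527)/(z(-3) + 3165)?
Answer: -131/1054 ≈ -0.12429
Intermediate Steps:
z(J) = J (z(J) = J²/J = J)
(4134 - 4527)/(z(-3) + 3165) = (4134 - 4527)/(-3 + 3165) = -393/3162 = -393*1/3162 = -131/1054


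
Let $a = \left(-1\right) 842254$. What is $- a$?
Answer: $842254$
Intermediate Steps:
$a = -842254$
$- a = \left(-1\right) \left(-842254\right) = 842254$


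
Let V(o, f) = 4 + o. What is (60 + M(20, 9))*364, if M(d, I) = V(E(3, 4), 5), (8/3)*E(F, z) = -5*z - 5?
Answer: 39767/2 ≈ 19884.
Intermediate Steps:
E(F, z) = -15/8 - 15*z/8 (E(F, z) = 3*(-5*z - 5)/8 = 3*(-5 - 5*z)/8 = -15/8 - 15*z/8)
M(d, I) = -43/8 (M(d, I) = 4 + (-15/8 - 15/8*4) = 4 + (-15/8 - 15/2) = 4 - 75/8 = -43/8)
(60 + M(20, 9))*364 = (60 - 43/8)*364 = (437/8)*364 = 39767/2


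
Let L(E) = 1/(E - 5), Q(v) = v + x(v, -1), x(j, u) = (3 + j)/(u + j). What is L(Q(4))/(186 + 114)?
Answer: 1/400 ≈ 0.0025000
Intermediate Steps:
x(j, u) = (3 + j)/(j + u)
Q(v) = v + (3 + v)/(-1 + v) (Q(v) = v + (3 + v)/(v - 1) = v + (3 + v)/(-1 + v))
L(E) = 1/(-5 + E)
L(Q(4))/(186 + 114) = 1/((-5 + (3 + 4²)/(-1 + 4))*(186 + 114)) = 1/(-5 + (3 + 16)/3*300) = (1/300)/(-5 + (⅓)*19) = (1/300)/(-5 + 19/3) = (1/300)/(4/3) = (¾)*(1/300) = 1/400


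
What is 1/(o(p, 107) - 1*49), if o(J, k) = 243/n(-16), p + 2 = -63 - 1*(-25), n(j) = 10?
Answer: -10/247 ≈ -0.040486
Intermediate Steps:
p = -40 (p = -2 + (-63 - 1*(-25)) = -2 + (-63 + 25) = -2 - 38 = -40)
o(J, k) = 243/10
1/(o(p, 107) - 1*49) = 1/(243/10 - 1*49) = 1/(243/10 - 49) = 1/(-247/10) = -10/247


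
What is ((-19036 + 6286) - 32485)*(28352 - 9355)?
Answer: -859329295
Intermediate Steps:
((-19036 + 6286) - 32485)*(28352 - 9355) = (-12750 - 32485)*18997 = -45235*18997 = -859329295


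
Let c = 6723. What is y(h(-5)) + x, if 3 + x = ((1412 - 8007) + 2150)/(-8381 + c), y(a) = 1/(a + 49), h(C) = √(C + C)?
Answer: (-529*√10 + 24263*I)/(1658*(√10 - 49*I)) ≈ -0.29874 - 0.0013116*I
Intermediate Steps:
h(C) = √2*√C (h(C) = √(2*C) = √2*√C)
y(a) = 1/(49 + a)
x = -529/1658 (x = -3 + ((1412 - 8007) + 2150)/(-8381 + 6723) = -3 + (-6595 + 2150)/(-1658) = -3 - 4445*(-1/1658) = -3 + 4445/1658 = -529/1658 ≈ -0.31906)
y(h(-5)) + x = 1/(49 + √2*√(-5)) - 529/1658 = 1/(49 + √2*(I*√5)) - 529/1658 = 1/(49 + I*√10) - 529/1658 = -529/1658 + 1/(49 + I*√10)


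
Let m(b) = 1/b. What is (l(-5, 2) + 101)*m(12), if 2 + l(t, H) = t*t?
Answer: 31/3 ≈ 10.333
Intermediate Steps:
m(b) = 1/b
l(t, H) = -2 + t**2 (l(t, H) = -2 + t*t = -2 + t**2)
(l(-5, 2) + 101)*m(12) = ((-2 + (-5)**2) + 101)/12 = ((-2 + 25) + 101)*(1/12) = (23 + 101)*(1/12) = 124*(1/12) = 31/3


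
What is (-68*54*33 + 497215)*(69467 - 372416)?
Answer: -113920639011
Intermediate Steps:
(-68*54*33 + 497215)*(69467 - 372416) = (-3672*33 + 497215)*(-302949) = (-121176 + 497215)*(-302949) = 376039*(-302949) = -113920639011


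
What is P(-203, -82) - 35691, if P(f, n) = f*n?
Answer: -19045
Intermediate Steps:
P(-203, -82) - 35691 = -203*(-82) - 35691 = 16646 - 35691 = -19045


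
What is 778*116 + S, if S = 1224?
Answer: 91472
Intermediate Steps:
778*116 + S = 778*116 + 1224 = 90248 + 1224 = 91472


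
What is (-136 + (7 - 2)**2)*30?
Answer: -3330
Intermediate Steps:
(-136 + (7 - 2)**2)*30 = (-136 + 5**2)*30 = (-136 + 25)*30 = -111*30 = -3330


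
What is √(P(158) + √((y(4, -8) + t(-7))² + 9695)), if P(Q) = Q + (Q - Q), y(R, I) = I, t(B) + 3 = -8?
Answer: √(158 + 2*√2514) ≈ 16.071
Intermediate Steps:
t(B) = -11 (t(B) = -3 - 8 = -11)
P(Q) = Q (P(Q) = Q + 0 = Q)
√(P(158) + √((y(4, -8) + t(-7))² + 9695)) = √(158 + √((-8 - 11)² + 9695)) = √(158 + √((-19)² + 9695)) = √(158 + √(361 + 9695)) = √(158 + √10056) = √(158 + 2*√2514)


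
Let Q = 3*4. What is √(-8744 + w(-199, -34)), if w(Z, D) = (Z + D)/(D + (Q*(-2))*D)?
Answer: I*√5347348062/782 ≈ 93.511*I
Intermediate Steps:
Q = 12
w(Z, D) = -(D + Z)/(23*D) (w(Z, D) = (Z + D)/(D + (12*(-2))*D) = (D + Z)/(D - 24*D) = (D + Z)/((-23*D)) = (D + Z)*(-1/(23*D)) = -(D + Z)/(23*D))
√(-8744 + w(-199, -34)) = √(-8744 + (1/23)*(-1*(-34) - 1*(-199))/(-34)) = √(-8744 + (1/23)*(-1/34)*(34 + 199)) = √(-8744 + (1/23)*(-1/34)*233) = √(-8744 - 233/782) = √(-6838041/782) = I*√5347348062/782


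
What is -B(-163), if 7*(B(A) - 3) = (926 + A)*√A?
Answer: -3 - 109*I*√163 ≈ -3.0 - 1391.6*I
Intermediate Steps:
B(A) = 3 + √A*(926 + A)/7 (B(A) = 3 + ((926 + A)*√A)/7 = 3 + (√A*(926 + A))/7 = 3 + √A*(926 + A)/7)
-B(-163) = -(3 + (-163)^(3/2)/7 + 926*√(-163)/7) = -(3 + (-163*I*√163)/7 + 926*(I*√163)/7) = -(3 - 163*I*√163/7 + 926*I*√163/7) = -(3 + 109*I*√163) = -3 - 109*I*√163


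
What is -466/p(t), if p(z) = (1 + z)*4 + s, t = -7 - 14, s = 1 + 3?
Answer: 233/38 ≈ 6.1316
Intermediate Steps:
s = 4
t = -21
p(z) = 8 + 4*z (p(z) = (1 + z)*4 + 4 = (4 + 4*z) + 4 = 8 + 4*z)
-466/p(t) = -466/(8 + 4*(-21)) = -466/(8 - 84) = -466/(-76) = -466*(-1/76) = 233/38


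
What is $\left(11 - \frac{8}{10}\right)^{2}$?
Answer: $\frac{2601}{25} \approx 104.04$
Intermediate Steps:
$\left(11 - \frac{8}{10}\right)^{2} = \left(11 - \frac{4}{5}\right)^{2} = \left(\frac{51}{5}\right)^{2} = \frac{2601}{25}$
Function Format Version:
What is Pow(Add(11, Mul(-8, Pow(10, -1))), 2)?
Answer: Rational(2601, 25) ≈ 104.04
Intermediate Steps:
Pow(Add(11, Mul(-8, Pow(10, -1))), 2) = Pow(Add(11, Mul(-8, Rational(1, 10))), 2) = Pow(Add(11, Rational(-4, 5)), 2) = Pow(Rational(51, 5), 2) = Rational(2601, 25)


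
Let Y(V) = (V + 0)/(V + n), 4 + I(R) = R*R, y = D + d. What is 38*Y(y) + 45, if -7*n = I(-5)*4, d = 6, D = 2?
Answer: -31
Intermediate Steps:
y = 8 (y = 2 + 6 = 8)
I(R) = -4 + R² (I(R) = -4 + R*R = -4 + R²)
n = -12 (n = -(-4 + (-5)²)*4/7 = -(-4 + 25)*4/7 = -3*4 = -⅐*84 = -12)
Y(V) = V/(-12 + V) (Y(V) = (V + 0)/(V - 12) = V/(-12 + V))
38*Y(y) + 45 = 38*(8/(-12 + 8)) + 45 = 38*(8/(-4)) + 45 = 38*(8*(-¼)) + 45 = 38*(-2) + 45 = -76 + 45 = -31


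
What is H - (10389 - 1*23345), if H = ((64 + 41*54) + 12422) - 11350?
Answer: 16306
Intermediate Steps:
H = 3350 (H = ((64 + 2214) + 12422) - 11350 = (2278 + 12422) - 11350 = 14700 - 11350 = 3350)
H - (10389 - 1*23345) = 3350 - (10389 - 1*23345) = 3350 - (10389 - 23345) = 3350 - 1*(-12956) = 3350 + 12956 = 16306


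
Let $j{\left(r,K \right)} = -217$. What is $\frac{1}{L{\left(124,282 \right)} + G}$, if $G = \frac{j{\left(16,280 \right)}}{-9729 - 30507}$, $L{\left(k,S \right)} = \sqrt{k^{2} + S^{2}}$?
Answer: $- \frac{178188}{3135448928639} + \frac{330395040 \sqrt{949}}{3135448928639} \approx 0.0032461$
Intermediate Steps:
$L{\left(k,S \right)} = \sqrt{S^{2} + k^{2}}$
$G = \frac{31}{5748}$ ($G = - \frac{217}{-9729 - 30507} = - \frac{217}{-40236} = \left(-217\right) \left(- \frac{1}{40236}\right) = \frac{31}{5748} \approx 0.0053932$)
$\frac{1}{L{\left(124,282 \right)} + G} = \frac{1}{\sqrt{282^{2} + 124^{2}} + \frac{31}{5748}} = \frac{1}{\sqrt{79524 + 15376} + \frac{31}{5748}} = \frac{1}{\sqrt{94900} + \frac{31}{5748}} = \frac{1}{10 \sqrt{949} + \frac{31}{5748}} = \frac{1}{\frac{31}{5748} + 10 \sqrt{949}}$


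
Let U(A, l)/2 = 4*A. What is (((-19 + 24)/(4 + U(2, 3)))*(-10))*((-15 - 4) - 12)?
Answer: 155/2 ≈ 77.500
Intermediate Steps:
U(A, l) = 8*A (U(A, l) = 2*(4*A) = 8*A)
(((-19 + 24)/(4 + U(2, 3)))*(-10))*((-15 - 4) - 12) = (((-19 + 24)/(4 + 8*2))*(-10))*((-15 - 4) - 12) = ((5/(4 + 16))*(-10))*(-19 - 12) = ((5/20)*(-10))*(-31) = ((5*(1/20))*(-10))*(-31) = ((1/4)*(-10))*(-31) = -5/2*(-31) = 155/2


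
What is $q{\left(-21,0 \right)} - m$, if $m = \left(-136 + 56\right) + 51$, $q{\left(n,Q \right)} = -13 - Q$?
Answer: $16$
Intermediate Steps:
$m = -29$ ($m = -80 + 51 = -29$)
$q{\left(-21,0 \right)} - m = \left(-13 - 0\right) - -29 = \left(-13 + 0\right) + 29 = -13 + 29 = 16$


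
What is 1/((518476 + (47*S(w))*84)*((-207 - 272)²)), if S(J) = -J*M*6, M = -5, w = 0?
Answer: 1/118959651916 ≈ 8.4062e-12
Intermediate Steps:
S(J) = 30*J (S(J) = -J*(-5)*6 = -(-5*J)*6 = -(-30)*J = 30*J)
1/((518476 + (47*S(w))*84)*((-207 - 272)²)) = 1/((518476 + (47*(30*0))*84)*((-207 - 272)²)) = 1/((518476 + (47*0)*84)*((-479)²)) = 1/((518476 + 0*84)*229441) = (1/229441)/(518476 + 0) = (1/229441)/518476 = (1/518476)*(1/229441) = 1/118959651916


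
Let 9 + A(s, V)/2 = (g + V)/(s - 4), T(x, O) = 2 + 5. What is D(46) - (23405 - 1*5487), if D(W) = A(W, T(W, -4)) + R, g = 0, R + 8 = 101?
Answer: -53528/3 ≈ -17843.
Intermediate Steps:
R = 93 (R = -8 + 101 = 93)
T(x, O) = 7
A(s, V) = -18 + 2*V/(-4 + s) (A(s, V) = -18 + 2*((0 + V)/(s - 4)) = -18 + 2*(V/(-4 + s)) = -18 + 2*V/(-4 + s))
D(W) = 93 + 2*(43 - 9*W)/(-4 + W) (D(W) = 2*(36 + 7 - 9*W)/(-4 + W) + 93 = 2*(43 - 9*W)/(-4 + W) + 93 = 93 + 2*(43 - 9*W)/(-4 + W))
D(46) - (23405 - 1*5487) = (-286 + 75*46)/(-4 + 46) - (23405 - 1*5487) = (-286 + 3450)/42 - (23405 - 5487) = (1/42)*3164 - 1*17918 = 226/3 - 17918 = -53528/3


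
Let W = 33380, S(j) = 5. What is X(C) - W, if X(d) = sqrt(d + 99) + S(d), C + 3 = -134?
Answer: -33375 + I*sqrt(38) ≈ -33375.0 + 6.1644*I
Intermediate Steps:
C = -137 (C = -3 - 134 = -137)
X(d) = 5 + sqrt(99 + d) (X(d) = sqrt(d + 99) + 5 = sqrt(99 + d) + 5 = 5 + sqrt(99 + d))
X(C) - W = (5 + sqrt(99 - 137)) - 1*33380 = (5 + sqrt(-38)) - 33380 = (5 + I*sqrt(38)) - 33380 = -33375 + I*sqrt(38)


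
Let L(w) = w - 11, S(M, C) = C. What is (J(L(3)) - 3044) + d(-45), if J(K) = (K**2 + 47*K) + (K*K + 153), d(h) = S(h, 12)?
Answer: -3127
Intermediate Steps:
d(h) = 12
L(w) = -11 + w
J(K) = 153 + 2*K**2 + 47*K (J(K) = (K**2 + 47*K) + (K**2 + 153) = (K**2 + 47*K) + (153 + K**2) = 153 + 2*K**2 + 47*K)
(J(L(3)) - 3044) + d(-45) = ((153 + 2*(-11 + 3)**2 + 47*(-11 + 3)) - 3044) + 12 = ((153 + 2*(-8)**2 + 47*(-8)) - 3044) + 12 = ((153 + 2*64 - 376) - 3044) + 12 = ((153 + 128 - 376) - 3044) + 12 = (-95 - 3044) + 12 = -3139 + 12 = -3127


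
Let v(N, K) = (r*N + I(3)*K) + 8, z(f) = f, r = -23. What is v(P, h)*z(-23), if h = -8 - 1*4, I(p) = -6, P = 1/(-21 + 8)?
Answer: -24449/13 ≈ -1880.7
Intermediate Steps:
P = -1/13 (P = 1/(-13) = -1/13 ≈ -0.076923)
h = -12 (h = -8 - 4 = -12)
v(N, K) = 8 - 23*N - 6*K (v(N, K) = (-23*N - 6*K) + 8 = 8 - 23*N - 6*K)
v(P, h)*z(-23) = (8 - 23*(-1/13) - 6*(-12))*(-23) = (8 + 23/13 + 72)*(-23) = (1063/13)*(-23) = -24449/13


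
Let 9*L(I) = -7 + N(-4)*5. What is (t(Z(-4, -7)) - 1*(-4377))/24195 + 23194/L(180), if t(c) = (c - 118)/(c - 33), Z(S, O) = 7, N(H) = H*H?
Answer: 43774720623/15307370 ≈ 2859.7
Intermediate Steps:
N(H) = H²
t(c) = (-118 + c)/(-33 + c)
L(I) = 73/9 (L(I) = (-7 + (-4)²*5)/9 = (-7 + 16*5)/9 = (-7 + 80)/9 = (⅑)*73 = 73/9)
(t(Z(-4, -7)) - 1*(-4377))/24195 + 23194/L(180) = ((-118 + 7)/(-33 + 7) - 1*(-4377))/24195 + 23194/(73/9) = (-111/(-26) + 4377)*(1/24195) + 23194*(9/73) = (-1/26*(-111) + 4377)*(1/24195) + 208746/73 = (111/26 + 4377)*(1/24195) + 208746/73 = (113913/26)*(1/24195) + 208746/73 = 37971/209690 + 208746/73 = 43774720623/15307370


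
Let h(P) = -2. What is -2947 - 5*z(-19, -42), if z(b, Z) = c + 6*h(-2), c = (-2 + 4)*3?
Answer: -2917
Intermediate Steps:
c = 6 (c = 2*3 = 6)
z(b, Z) = -6 (z(b, Z) = 6 + 6*(-2) = 6 - 12 = -6)
-2947 - 5*z(-19, -42) = -2947 - 5*(-6) = -2947 - 1*(-30) = -2947 + 30 = -2917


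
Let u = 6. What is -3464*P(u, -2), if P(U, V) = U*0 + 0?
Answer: 0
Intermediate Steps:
P(U, V) = 0 (P(U, V) = 0 + 0 = 0)
-3464*P(u, -2) = -3464*0 = 0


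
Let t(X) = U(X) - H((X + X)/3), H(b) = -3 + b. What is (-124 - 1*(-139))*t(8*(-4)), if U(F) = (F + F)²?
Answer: 61805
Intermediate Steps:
U(F) = 4*F² (U(F) = (2*F)² = 4*F²)
t(X) = 3 + 4*X² - 2*X/3 (t(X) = 4*X² - (-3 + (X + X)/3) = 4*X² - (-3 + (2*X)*(⅓)) = 4*X² - (-3 + 2*X/3) = 4*X² + (3 - 2*X/3) = 3 + 4*X² - 2*X/3)
(-124 - 1*(-139))*t(8*(-4)) = (-124 - 1*(-139))*(3 + 4*(8*(-4))² - 16*(-4)/3) = (-124 + 139)*(3 + 4*(-32)² - ⅔*(-32)) = 15*(3 + 4*1024 + 64/3) = 15*(3 + 4096 + 64/3) = 15*(12361/3) = 61805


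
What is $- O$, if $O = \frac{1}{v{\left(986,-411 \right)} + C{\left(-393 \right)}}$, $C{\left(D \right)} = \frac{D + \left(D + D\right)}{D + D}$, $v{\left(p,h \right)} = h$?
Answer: $\frac{2}{819} \approx 0.002442$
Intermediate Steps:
$C{\left(D \right)} = \frac{3}{2}$ ($C{\left(D \right)} = \frac{D + 2 D}{2 D} = 3 D \frac{1}{2 D} = \frac{3}{2}$)
$O = - \frac{2}{819}$ ($O = \frac{1}{-411 + \frac{3}{2}} = \frac{1}{- \frac{819}{2}} = - \frac{2}{819} \approx -0.002442$)
$- O = \left(-1\right) \left(- \frac{2}{819}\right) = \frac{2}{819}$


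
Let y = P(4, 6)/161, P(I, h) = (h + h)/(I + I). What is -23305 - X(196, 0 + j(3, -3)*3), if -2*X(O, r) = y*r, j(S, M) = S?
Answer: -15008393/644 ≈ -23305.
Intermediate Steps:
P(I, h) = h/I (P(I, h) = (2*h)/((2*I)) = (2*h)*(1/(2*I)) = h/I)
y = 3/322 (y = (6/4)/161 = (6*(¼))*(1/161) = (3/2)*(1/161) = 3/322 ≈ 0.0093168)
X(O, r) = -3*r/644
-23305 - X(196, 0 + j(3, -3)*3) = -23305 - (-3)*(0 + 3*3)/644 = -23305 - (-3)*(0 + 9)/644 = -23305 - (-3)*9/644 = -23305 - 1*(-27/644) = -23305 + 27/644 = -15008393/644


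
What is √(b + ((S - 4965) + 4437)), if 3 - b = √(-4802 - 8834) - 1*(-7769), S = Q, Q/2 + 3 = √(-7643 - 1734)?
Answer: √(-8300 - 2*I*√3409 + 2*I*√9377) ≈ 0.422 + 91.105*I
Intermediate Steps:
Q = -6 + 2*I*√9377 (Q = -6 + 2*√(-7643 - 1734) = -6 + 2*√(-9377) = -6 + 2*(I*√9377) = -6 + 2*I*√9377 ≈ -6.0 + 193.67*I)
S = -6 + 2*I*√9377 ≈ -6.0 + 193.67*I
b = -7766 - 2*I*√3409 (b = 3 - (√(-4802 - 8834) - 1*(-7769)) = 3 - (√(-13636) + 7769) = 3 - (2*I*√3409 + 7769) = 3 - (7769 + 2*I*√3409) = 3 + (-7769 - 2*I*√3409) = -7766 - 2*I*√3409 ≈ -7766.0 - 116.77*I)
√(b + ((S - 4965) + 4437)) = √((-7766 - 2*I*√3409) + (((-6 + 2*I*√9377) - 4965) + 4437)) = √((-7766 - 2*I*√3409) + ((-4971 + 2*I*√9377) + 4437)) = √((-7766 - 2*I*√3409) + (-534 + 2*I*√9377)) = √(-8300 - 2*I*√3409 + 2*I*√9377)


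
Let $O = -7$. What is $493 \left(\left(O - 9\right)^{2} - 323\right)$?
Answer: $-33031$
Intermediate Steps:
$493 \left(\left(O - 9\right)^{2} - 323\right) = 493 \left(\left(-7 - 9\right)^{2} - 323\right) = 493 \left(\left(-16\right)^{2} - 323\right) = 493 \left(256 - 323\right) = 493 \left(-67\right) = -33031$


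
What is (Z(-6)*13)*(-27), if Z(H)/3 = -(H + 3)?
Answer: -3159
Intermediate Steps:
Z(H) = -9 - 3*H (Z(H) = 3*(-(H + 3)) = 3*(-(3 + H)) = 3*(-3 - H) = -9 - 3*H)
(Z(-6)*13)*(-27) = ((-9 - 3*(-6))*13)*(-27) = ((-9 + 18)*13)*(-27) = (9*13)*(-27) = 117*(-27) = -3159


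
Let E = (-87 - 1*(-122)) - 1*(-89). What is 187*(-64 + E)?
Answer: 11220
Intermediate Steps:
E = 124 (E = (-87 + 122) + 89 = 35 + 89 = 124)
187*(-64 + E) = 187*(-64 + 124) = 187*60 = 11220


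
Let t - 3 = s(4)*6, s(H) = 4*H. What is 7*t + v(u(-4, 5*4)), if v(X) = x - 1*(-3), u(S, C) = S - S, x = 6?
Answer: 702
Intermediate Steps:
u(S, C) = 0
v(X) = 9 (v(X) = 6 - 1*(-3) = 6 + 3 = 9)
t = 99 (t = 3 + (4*4)*6 = 3 + 16*6 = 3 + 96 = 99)
7*t + v(u(-4, 5*4)) = 7*99 + 9 = 693 + 9 = 702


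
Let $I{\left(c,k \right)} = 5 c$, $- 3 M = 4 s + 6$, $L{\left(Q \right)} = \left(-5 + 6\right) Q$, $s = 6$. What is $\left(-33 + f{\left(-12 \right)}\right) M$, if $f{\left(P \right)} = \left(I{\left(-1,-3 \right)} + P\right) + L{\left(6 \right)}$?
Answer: $440$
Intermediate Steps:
$L{\left(Q \right)} = Q$ ($L{\left(Q \right)} = 1 Q = Q$)
$M = -10$ ($M = - \frac{4 \cdot 6 + 6}{3} = - \frac{24 + 6}{3} = \left(- \frac{1}{3}\right) 30 = -10$)
$f{\left(P \right)} = 1 + P$ ($f{\left(P \right)} = \left(5 \left(-1\right) + P\right) + 6 = \left(-5 + P\right) + 6 = 1 + P$)
$\left(-33 + f{\left(-12 \right)}\right) M = \left(-33 + \left(1 - 12\right)\right) \left(-10\right) = \left(-33 - 11\right) \left(-10\right) = \left(-44\right) \left(-10\right) = 440$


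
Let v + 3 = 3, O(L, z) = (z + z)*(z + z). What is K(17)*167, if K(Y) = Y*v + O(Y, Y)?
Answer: 193052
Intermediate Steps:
O(L, z) = 4*z² (O(L, z) = (2*z)*(2*z) = 4*z²)
v = 0 (v = -3 + 3 = 0)
K(Y) = 4*Y² (K(Y) = Y*0 + 4*Y² = 0 + 4*Y² = 4*Y²)
K(17)*167 = (4*17²)*167 = (4*289)*167 = 1156*167 = 193052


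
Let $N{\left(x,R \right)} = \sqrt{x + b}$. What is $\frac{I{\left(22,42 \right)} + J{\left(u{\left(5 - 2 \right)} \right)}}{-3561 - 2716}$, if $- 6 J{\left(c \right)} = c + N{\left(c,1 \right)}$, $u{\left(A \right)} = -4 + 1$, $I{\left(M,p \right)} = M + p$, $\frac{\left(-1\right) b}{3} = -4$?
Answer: $- \frac{64}{6277} \approx -0.010196$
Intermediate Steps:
$b = 12$ ($b = \left(-3\right) \left(-4\right) = 12$)
$N{\left(x,R \right)} = \sqrt{12 + x}$ ($N{\left(x,R \right)} = \sqrt{x + 12} = \sqrt{12 + x}$)
$u{\left(A \right)} = -3$
$J{\left(c \right)} = - \frac{c}{6} - \frac{\sqrt{12 + c}}{6}$ ($J{\left(c \right)} = - \frac{c + \sqrt{12 + c}}{6} = - \frac{c}{6} - \frac{\sqrt{12 + c}}{6}$)
$\frac{I{\left(22,42 \right)} + J{\left(u{\left(5 - 2 \right)} \right)}}{-3561 - 2716} = \frac{\left(22 + 42\right) - \left(- \frac{1}{2} + \frac{\sqrt{12 - 3}}{6}\right)}{-3561 - 2716} = \frac{64 + \left(\frac{1}{2} - \frac{\sqrt{9}}{6}\right)}{-6277} = \left(64 + \left(\frac{1}{2} - \frac{1}{2}\right)\right) \left(- \frac{1}{6277}\right) = \left(64 + 0\right) \left(- \frac{1}{6277}\right) = 64 \left(- \frac{1}{6277}\right) = - \frac{64}{6277}$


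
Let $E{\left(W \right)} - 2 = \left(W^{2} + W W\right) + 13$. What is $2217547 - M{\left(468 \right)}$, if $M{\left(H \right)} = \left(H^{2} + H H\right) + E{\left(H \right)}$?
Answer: $1341436$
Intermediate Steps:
$E{\left(W \right)} = 15 + 2 W^{2}$ ($E{\left(W \right)} = 2 + \left(\left(W^{2} + W W\right) + 13\right) = 2 + \left(\left(W^{2} + W^{2}\right) + 13\right) = 2 + \left(2 W^{2} + 13\right) = 2 + \left(13 + 2 W^{2}\right) = 15 + 2 W^{2}$)
$M{\left(H \right)} = 15 + 4 H^{2}$ ($M{\left(H \right)} = \left(H^{2} + H H\right) + \left(15 + 2 H^{2}\right) = \left(H^{2} + H^{2}\right) + \left(15 + 2 H^{2}\right) = 2 H^{2} + \left(15 + 2 H^{2}\right) = 15 + 4 H^{2}$)
$2217547 - M{\left(468 \right)} = 2217547 - \left(15 + 4 \cdot 468^{2}\right) = 2217547 - \left(15 + 4 \cdot 219024\right) = 2217547 - \left(15 + 876096\right) = 2217547 - 876111 = 1341436$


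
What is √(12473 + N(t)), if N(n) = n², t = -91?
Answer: 3*√2306 ≈ 144.06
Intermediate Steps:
√(12473 + N(t)) = √(12473 + (-91)²) = √(12473 + 8281) = √20754 = 3*√2306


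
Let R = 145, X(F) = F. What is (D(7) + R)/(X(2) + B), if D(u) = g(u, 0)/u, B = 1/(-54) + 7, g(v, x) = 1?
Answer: 54864/3395 ≈ 16.160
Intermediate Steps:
B = 377/54 (B = -1/54 + 7 = 377/54 ≈ 6.9815)
D(u) = 1/u
(D(7) + R)/(X(2) + B) = (1/7 + 145)/(2 + 377/54) = (⅐ + 145)/(485/54) = (54/485)*(1016/7) = 54864/3395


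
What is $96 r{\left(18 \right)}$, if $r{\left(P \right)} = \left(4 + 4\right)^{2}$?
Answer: $6144$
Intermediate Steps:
$r{\left(P \right)} = 64$ ($r{\left(P \right)} = 8^{2} = 64$)
$96 r{\left(18 \right)} = 96 \cdot 64 = 6144$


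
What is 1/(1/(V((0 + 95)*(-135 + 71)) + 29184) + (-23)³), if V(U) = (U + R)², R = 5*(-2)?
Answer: -37117284/451605994427 ≈ -8.2190e-5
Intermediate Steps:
R = -10
V(U) = (-10 + U)² (V(U) = (U - 10)² = (-10 + U)²)
1/(1/(V((0 + 95)*(-135 + 71)) + 29184) + (-23)³) = 1/(1/((-10 + (0 + 95)*(-135 + 71))² + 29184) + (-23)³) = 1/(1/((-10 + 95*(-64))² + 29184) - 12167) = 1/(1/((-10 - 6080)² + 29184) - 12167) = 1/(1/((-6090)² + 29184) - 12167) = 1/(1/(37088100 + 29184) - 12167) = 1/(1/37117284 - 12167) = 1/(-451605994427/37117284) = -37117284/451605994427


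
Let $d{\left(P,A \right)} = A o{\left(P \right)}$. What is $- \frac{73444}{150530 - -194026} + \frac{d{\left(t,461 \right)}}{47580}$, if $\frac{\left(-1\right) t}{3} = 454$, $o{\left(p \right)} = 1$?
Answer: $- \frac{277968767}{1366164540} \approx -0.20347$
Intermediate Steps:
$t = -1362$ ($t = \left(-3\right) 454 = -1362$)
$d{\left(P,A \right)} = A$ ($d{\left(P,A \right)} = A 1 = A$)
$- \frac{73444}{150530 - -194026} + \frac{d{\left(t,461 \right)}}{47580} = - \frac{73444}{150530 - -194026} + \frac{461}{47580} = - \frac{73444}{150530 + 194026} + 461 \cdot \frac{1}{47580} = - \frac{73444}{344556} + \frac{461}{47580} = \left(-73444\right) \frac{1}{344556} + \frac{461}{47580} = - \frac{18361}{86139} + \frac{461}{47580} = - \frac{277968767}{1366164540}$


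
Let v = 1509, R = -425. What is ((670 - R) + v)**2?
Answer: 6780816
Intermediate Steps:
((670 - R) + v)**2 = ((670 - 1*(-425)) + 1509)**2 = ((670 + 425) + 1509)**2 = (1095 + 1509)**2 = 2604**2 = 6780816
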